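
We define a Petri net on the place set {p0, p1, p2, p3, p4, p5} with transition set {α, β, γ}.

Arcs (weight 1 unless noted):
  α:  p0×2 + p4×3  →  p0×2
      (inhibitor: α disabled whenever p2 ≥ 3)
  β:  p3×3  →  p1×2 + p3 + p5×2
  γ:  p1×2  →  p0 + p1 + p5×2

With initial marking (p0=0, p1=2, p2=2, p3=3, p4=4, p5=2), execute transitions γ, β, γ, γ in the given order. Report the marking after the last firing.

step 1: fire γ:  (p0=0, p1=2, p2=2, p3=3, p4=4, p5=2) → (p0=1, p1=1, p2=2, p3=3, p4=4, p5=4)
step 2: fire β:  (p0=1, p1=1, p2=2, p3=3, p4=4, p5=4) → (p0=1, p1=3, p2=2, p3=1, p4=4, p5=6)
step 3: fire γ:  (p0=1, p1=3, p2=2, p3=1, p4=4, p5=6) → (p0=2, p1=2, p2=2, p3=1, p4=4, p5=8)
step 4: fire γ:  (p0=2, p1=2, p2=2, p3=1, p4=4, p5=8) → (p0=3, p1=1, p2=2, p3=1, p4=4, p5=10)

(p0=3, p1=1, p2=2, p3=1, p4=4, p5=10)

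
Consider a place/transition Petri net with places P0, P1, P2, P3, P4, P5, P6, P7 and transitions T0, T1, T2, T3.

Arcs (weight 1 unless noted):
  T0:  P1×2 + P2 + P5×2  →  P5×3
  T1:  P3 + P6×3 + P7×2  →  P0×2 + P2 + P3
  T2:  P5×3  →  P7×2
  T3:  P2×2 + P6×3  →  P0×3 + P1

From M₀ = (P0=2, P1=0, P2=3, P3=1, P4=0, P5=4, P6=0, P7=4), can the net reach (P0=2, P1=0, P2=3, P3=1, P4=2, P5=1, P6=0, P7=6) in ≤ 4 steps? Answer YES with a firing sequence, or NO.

NO — not reachable within 4 firings

depth 0: 1 marking
depth 1: 2 markings reached so far
depth 2: 2 markings reached so far
(frontier empty at depth 2; search complete)
target is not among the 2 markings reachable within 4 steps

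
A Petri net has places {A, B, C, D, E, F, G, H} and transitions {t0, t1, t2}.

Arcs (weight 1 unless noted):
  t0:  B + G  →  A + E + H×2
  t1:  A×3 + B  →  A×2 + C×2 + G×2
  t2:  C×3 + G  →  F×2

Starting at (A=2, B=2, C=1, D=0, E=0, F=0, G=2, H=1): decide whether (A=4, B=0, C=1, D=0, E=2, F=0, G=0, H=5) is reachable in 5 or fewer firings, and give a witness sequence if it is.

step 1: fire t0:  (A=2, B=2, C=1, D=0, E=0, F=0, G=2, H=1) → (A=3, B=1, C=1, D=0, E=1, F=0, G=1, H=3)
step 2: fire t0:  (A=3, B=1, C=1, D=0, E=1, F=0, G=1, H=3) → (A=4, B=0, C=1, D=0, E=2, F=0, G=0, H=5)

YES — reachable via ⟨t0, t0⟩ (2 firings)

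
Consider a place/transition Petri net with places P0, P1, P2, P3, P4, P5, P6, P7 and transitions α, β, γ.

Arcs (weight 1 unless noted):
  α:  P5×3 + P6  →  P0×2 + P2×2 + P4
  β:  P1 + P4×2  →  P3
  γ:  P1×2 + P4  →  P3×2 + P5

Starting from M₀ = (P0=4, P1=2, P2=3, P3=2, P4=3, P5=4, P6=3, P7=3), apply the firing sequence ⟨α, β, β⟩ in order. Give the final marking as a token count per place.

step 1: fire α:  (P0=4, P1=2, P2=3, P3=2, P4=3, P5=4, P6=3, P7=3) → (P0=6, P1=2, P2=5, P3=2, P4=4, P5=1, P6=2, P7=3)
step 2: fire β:  (P0=6, P1=2, P2=5, P3=2, P4=4, P5=1, P6=2, P7=3) → (P0=6, P1=1, P2=5, P3=3, P4=2, P5=1, P6=2, P7=3)
step 3: fire β:  (P0=6, P1=1, P2=5, P3=3, P4=2, P5=1, P6=2, P7=3) → (P0=6, P1=0, P2=5, P3=4, P4=0, P5=1, P6=2, P7=3)

(P0=6, P1=0, P2=5, P3=4, P4=0, P5=1, P6=2, P7=3)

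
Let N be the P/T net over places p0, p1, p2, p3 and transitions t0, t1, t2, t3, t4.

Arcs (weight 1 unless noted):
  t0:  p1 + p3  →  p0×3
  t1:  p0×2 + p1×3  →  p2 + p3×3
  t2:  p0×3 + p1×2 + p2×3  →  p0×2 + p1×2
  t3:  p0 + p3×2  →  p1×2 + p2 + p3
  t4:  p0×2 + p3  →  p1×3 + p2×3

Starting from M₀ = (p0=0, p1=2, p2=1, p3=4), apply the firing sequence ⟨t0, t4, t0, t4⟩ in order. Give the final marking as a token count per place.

step 1: fire t0:  (p0=0, p1=2, p2=1, p3=4) → (p0=3, p1=1, p2=1, p3=3)
step 2: fire t4:  (p0=3, p1=1, p2=1, p3=3) → (p0=1, p1=4, p2=4, p3=2)
step 3: fire t0:  (p0=1, p1=4, p2=4, p3=2) → (p0=4, p1=3, p2=4, p3=1)
step 4: fire t4:  (p0=4, p1=3, p2=4, p3=1) → (p0=2, p1=6, p2=7, p3=0)

(p0=2, p1=6, p2=7, p3=0)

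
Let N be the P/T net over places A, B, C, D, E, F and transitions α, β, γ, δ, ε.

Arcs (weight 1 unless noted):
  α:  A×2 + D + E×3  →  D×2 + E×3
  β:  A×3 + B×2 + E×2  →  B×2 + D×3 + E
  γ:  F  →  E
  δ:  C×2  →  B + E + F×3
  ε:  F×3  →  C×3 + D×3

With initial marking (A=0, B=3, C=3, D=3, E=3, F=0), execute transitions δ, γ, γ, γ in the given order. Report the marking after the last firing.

step 1: fire δ:  (A=0, B=3, C=3, D=3, E=3, F=0) → (A=0, B=4, C=1, D=3, E=4, F=3)
step 2: fire γ:  (A=0, B=4, C=1, D=3, E=4, F=3) → (A=0, B=4, C=1, D=3, E=5, F=2)
step 3: fire γ:  (A=0, B=4, C=1, D=3, E=5, F=2) → (A=0, B=4, C=1, D=3, E=6, F=1)
step 4: fire γ:  (A=0, B=4, C=1, D=3, E=6, F=1) → (A=0, B=4, C=1, D=3, E=7, F=0)

(A=0, B=4, C=1, D=3, E=7, F=0)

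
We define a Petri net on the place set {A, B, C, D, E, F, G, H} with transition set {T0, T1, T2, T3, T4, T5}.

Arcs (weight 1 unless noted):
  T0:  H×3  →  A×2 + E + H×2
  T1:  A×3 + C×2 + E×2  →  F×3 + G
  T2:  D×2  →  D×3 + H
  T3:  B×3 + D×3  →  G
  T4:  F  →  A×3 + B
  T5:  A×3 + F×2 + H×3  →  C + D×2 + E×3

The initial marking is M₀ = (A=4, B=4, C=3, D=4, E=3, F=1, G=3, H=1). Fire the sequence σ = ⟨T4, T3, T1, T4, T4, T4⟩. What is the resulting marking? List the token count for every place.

step 1: fire T4:  (A=4, B=4, C=3, D=4, E=3, F=1, G=3, H=1) → (A=7, B=5, C=3, D=4, E=3, F=0, G=3, H=1)
step 2: fire T3:  (A=7, B=5, C=3, D=4, E=3, F=0, G=3, H=1) → (A=7, B=2, C=3, D=1, E=3, F=0, G=4, H=1)
step 3: fire T1:  (A=7, B=2, C=3, D=1, E=3, F=0, G=4, H=1) → (A=4, B=2, C=1, D=1, E=1, F=3, G=5, H=1)
step 4: fire T4:  (A=4, B=2, C=1, D=1, E=1, F=3, G=5, H=1) → (A=7, B=3, C=1, D=1, E=1, F=2, G=5, H=1)
step 5: fire T4:  (A=7, B=3, C=1, D=1, E=1, F=2, G=5, H=1) → (A=10, B=4, C=1, D=1, E=1, F=1, G=5, H=1)
step 6: fire T4:  (A=10, B=4, C=1, D=1, E=1, F=1, G=5, H=1) → (A=13, B=5, C=1, D=1, E=1, F=0, G=5, H=1)

(A=13, B=5, C=1, D=1, E=1, F=0, G=5, H=1)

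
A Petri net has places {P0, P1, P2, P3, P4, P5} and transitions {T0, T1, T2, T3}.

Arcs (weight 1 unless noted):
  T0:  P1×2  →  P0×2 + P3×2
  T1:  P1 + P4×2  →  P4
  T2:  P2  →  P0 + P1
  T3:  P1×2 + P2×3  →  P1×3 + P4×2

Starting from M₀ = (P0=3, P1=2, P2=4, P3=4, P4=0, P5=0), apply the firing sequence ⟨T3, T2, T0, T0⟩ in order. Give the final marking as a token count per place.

(P0=8, P1=0, P2=0, P3=8, P4=2, P5=0)

step 1: fire T3:  (P0=3, P1=2, P2=4, P3=4, P4=0, P5=0) → (P0=3, P1=3, P2=1, P3=4, P4=2, P5=0)
step 2: fire T2:  (P0=3, P1=3, P2=1, P3=4, P4=2, P5=0) → (P0=4, P1=4, P2=0, P3=4, P4=2, P5=0)
step 3: fire T0:  (P0=4, P1=4, P2=0, P3=4, P4=2, P5=0) → (P0=6, P1=2, P2=0, P3=6, P4=2, P5=0)
step 4: fire T0:  (P0=6, P1=2, P2=0, P3=6, P4=2, P5=0) → (P0=8, P1=0, P2=0, P3=8, P4=2, P5=0)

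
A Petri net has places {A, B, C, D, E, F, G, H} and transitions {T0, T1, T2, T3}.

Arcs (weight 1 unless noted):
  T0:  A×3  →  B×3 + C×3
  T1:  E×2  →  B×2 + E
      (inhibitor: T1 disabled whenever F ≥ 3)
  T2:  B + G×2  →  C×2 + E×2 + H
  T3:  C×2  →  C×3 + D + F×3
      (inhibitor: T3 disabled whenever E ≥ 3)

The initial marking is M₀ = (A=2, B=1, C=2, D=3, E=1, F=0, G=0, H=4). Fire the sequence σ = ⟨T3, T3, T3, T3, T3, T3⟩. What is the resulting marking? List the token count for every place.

step 1: fire T3:  (A=2, B=1, C=2, D=3, E=1, F=0, G=0, H=4) → (A=2, B=1, C=3, D=4, E=1, F=3, G=0, H=4)
step 2: fire T3:  (A=2, B=1, C=3, D=4, E=1, F=3, G=0, H=4) → (A=2, B=1, C=4, D=5, E=1, F=6, G=0, H=4)
step 3: fire T3:  (A=2, B=1, C=4, D=5, E=1, F=6, G=0, H=4) → (A=2, B=1, C=5, D=6, E=1, F=9, G=0, H=4)
step 4: fire T3:  (A=2, B=1, C=5, D=6, E=1, F=9, G=0, H=4) → (A=2, B=1, C=6, D=7, E=1, F=12, G=0, H=4)
step 5: fire T3:  (A=2, B=1, C=6, D=7, E=1, F=12, G=0, H=4) → (A=2, B=1, C=7, D=8, E=1, F=15, G=0, H=4)
step 6: fire T3:  (A=2, B=1, C=7, D=8, E=1, F=15, G=0, H=4) → (A=2, B=1, C=8, D=9, E=1, F=18, G=0, H=4)

(A=2, B=1, C=8, D=9, E=1, F=18, G=0, H=4)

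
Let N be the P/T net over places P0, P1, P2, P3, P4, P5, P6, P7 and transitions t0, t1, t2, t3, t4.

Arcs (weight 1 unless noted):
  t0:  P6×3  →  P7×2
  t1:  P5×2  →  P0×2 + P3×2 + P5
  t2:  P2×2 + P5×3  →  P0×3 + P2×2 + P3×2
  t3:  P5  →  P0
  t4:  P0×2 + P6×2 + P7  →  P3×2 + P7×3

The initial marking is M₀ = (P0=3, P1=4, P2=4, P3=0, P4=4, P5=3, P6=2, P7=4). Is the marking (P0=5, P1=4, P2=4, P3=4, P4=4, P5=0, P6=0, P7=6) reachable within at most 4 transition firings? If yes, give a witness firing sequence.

YES — reachable via ⟨t1, t3, t3, t4⟩ (4 firings)

step 1: fire t1:  (P0=3, P1=4, P2=4, P3=0, P4=4, P5=3, P6=2, P7=4) → (P0=5, P1=4, P2=4, P3=2, P4=4, P5=2, P6=2, P7=4)
step 2: fire t3:  (P0=5, P1=4, P2=4, P3=2, P4=4, P5=2, P6=2, P7=4) → (P0=6, P1=4, P2=4, P3=2, P4=4, P5=1, P6=2, P7=4)
step 3: fire t3:  (P0=6, P1=4, P2=4, P3=2, P4=4, P5=1, P6=2, P7=4) → (P0=7, P1=4, P2=4, P3=2, P4=4, P5=0, P6=2, P7=4)
step 4: fire t4:  (P0=7, P1=4, P2=4, P3=2, P4=4, P5=0, P6=2, P7=4) → (P0=5, P1=4, P2=4, P3=4, P4=4, P5=0, P6=0, P7=6)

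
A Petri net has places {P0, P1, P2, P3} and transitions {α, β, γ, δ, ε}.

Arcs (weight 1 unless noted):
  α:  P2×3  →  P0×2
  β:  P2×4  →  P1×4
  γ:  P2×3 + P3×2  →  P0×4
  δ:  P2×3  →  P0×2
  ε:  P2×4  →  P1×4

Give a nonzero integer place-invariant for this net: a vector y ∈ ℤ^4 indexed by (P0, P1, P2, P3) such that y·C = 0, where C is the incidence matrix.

y = (P0:3, P1:2, P2:2, P3:3)

Incidence matrix C (rows=places, cols=transitions):
        α    β    γ    δ    ε
   P0   2    0    4    2    0
   P1   0    4    0    0    4
   P2  -3   -4   -3   -3   -4
   P3   0    0   -2    0    0

Candidate y = [3, 2, 2, 3]; check y·C column-wise:
  col α: 3·2 + 2·0 + 2·-3 + 3·0 = 0
  col β: 3·0 + 2·4 + 2·-4 + 3·0 = 0
  col γ: 3·4 + 2·0 + 2·-3 + 3·-2 = 0
  col δ: 3·2 + 2·0 + 2·-3 + 3·0 = 0
  col ε: 3·0 + 2·4 + 2·-4 + 3·0 = 0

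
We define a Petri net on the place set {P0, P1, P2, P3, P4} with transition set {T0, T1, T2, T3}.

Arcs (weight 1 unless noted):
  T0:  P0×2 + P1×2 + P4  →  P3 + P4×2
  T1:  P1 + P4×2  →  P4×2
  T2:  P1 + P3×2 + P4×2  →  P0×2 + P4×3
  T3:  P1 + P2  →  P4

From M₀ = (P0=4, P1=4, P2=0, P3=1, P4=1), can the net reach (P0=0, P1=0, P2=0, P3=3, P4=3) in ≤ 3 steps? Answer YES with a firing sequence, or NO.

step 1: fire T0:  (P0=4, P1=4, P2=0, P3=1, P4=1) → (P0=2, P1=2, P2=0, P3=2, P4=2)
step 2: fire T0:  (P0=2, P1=2, P2=0, P3=2, P4=2) → (P0=0, P1=0, P2=0, P3=3, P4=3)

YES — reachable via ⟨T0, T0⟩ (2 firings)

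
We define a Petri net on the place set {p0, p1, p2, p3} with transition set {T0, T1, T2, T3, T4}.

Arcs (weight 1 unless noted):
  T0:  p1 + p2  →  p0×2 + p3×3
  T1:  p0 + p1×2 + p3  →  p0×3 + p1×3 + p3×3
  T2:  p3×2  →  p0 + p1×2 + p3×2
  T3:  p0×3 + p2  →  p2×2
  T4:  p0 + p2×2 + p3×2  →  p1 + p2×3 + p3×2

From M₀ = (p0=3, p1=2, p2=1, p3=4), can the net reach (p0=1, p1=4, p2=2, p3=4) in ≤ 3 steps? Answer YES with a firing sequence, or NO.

step 1: fire T2:  (p0=3, p1=2, p2=1, p3=4) → (p0=4, p1=4, p2=1, p3=4)
step 2: fire T3:  (p0=4, p1=4, p2=1, p3=4) → (p0=1, p1=4, p2=2, p3=4)

YES — reachable via ⟨T2, T3⟩ (2 firings)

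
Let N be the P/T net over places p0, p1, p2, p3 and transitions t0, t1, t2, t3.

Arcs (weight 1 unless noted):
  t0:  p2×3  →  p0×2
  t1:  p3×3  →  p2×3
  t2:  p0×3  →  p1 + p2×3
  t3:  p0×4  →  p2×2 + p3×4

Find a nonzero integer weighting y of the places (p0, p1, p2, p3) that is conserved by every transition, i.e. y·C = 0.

y = (p0:3, p1:3, p2:2, p3:2)

Incidence matrix C (rows=places, cols=transitions):
       t0   t1   t2   t3
   p0   2    0   -3   -4
   p1   0    0    1    0
   p2  -3    3    3    2
   p3   0   -3    0    4

Candidate y = [3, 3, 2, 2]; check y·C column-wise:
  col t0: 3·2 + 3·0 + 2·-3 + 2·0 = 0
  col t1: 3·0 + 3·0 + 2·3 + 2·-3 = 0
  col t2: 3·-3 + 3·1 + 2·3 + 2·0 = 0
  col t3: 3·-4 + 3·0 + 2·2 + 2·4 = 0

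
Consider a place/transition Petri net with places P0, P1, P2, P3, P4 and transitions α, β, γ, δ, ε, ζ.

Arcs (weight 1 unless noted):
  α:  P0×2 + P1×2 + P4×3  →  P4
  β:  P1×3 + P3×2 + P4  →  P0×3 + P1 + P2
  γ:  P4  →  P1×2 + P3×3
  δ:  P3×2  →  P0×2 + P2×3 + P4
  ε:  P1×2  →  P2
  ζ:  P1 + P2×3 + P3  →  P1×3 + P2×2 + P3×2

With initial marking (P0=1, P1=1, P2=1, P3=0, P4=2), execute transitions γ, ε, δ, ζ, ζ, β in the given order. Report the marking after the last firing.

step 1: fire γ:  (P0=1, P1=1, P2=1, P3=0, P4=2) → (P0=1, P1=3, P2=1, P3=3, P4=1)
step 2: fire ε:  (P0=1, P1=3, P2=1, P3=3, P4=1) → (P0=1, P1=1, P2=2, P3=3, P4=1)
step 3: fire δ:  (P0=1, P1=1, P2=2, P3=3, P4=1) → (P0=3, P1=1, P2=5, P3=1, P4=2)
step 4: fire ζ:  (P0=3, P1=1, P2=5, P3=1, P4=2) → (P0=3, P1=3, P2=4, P3=2, P4=2)
step 5: fire ζ:  (P0=3, P1=3, P2=4, P3=2, P4=2) → (P0=3, P1=5, P2=3, P3=3, P4=2)
step 6: fire β:  (P0=3, P1=5, P2=3, P3=3, P4=2) → (P0=6, P1=3, P2=4, P3=1, P4=1)

(P0=6, P1=3, P2=4, P3=1, P4=1)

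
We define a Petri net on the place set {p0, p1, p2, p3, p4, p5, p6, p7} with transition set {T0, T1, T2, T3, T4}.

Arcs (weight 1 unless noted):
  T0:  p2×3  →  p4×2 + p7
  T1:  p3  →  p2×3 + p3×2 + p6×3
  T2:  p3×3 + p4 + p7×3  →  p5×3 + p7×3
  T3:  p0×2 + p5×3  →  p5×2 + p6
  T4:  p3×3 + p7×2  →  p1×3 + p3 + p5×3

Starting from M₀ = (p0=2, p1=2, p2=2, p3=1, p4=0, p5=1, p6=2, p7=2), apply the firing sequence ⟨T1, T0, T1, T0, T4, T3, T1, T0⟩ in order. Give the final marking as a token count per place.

step 1: fire T1:  (p0=2, p1=2, p2=2, p3=1, p4=0, p5=1, p6=2, p7=2) → (p0=2, p1=2, p2=5, p3=2, p4=0, p5=1, p6=5, p7=2)
step 2: fire T0:  (p0=2, p1=2, p2=5, p3=2, p4=0, p5=1, p6=5, p7=2) → (p0=2, p1=2, p2=2, p3=2, p4=2, p5=1, p6=5, p7=3)
step 3: fire T1:  (p0=2, p1=2, p2=2, p3=2, p4=2, p5=1, p6=5, p7=3) → (p0=2, p1=2, p2=5, p3=3, p4=2, p5=1, p6=8, p7=3)
step 4: fire T0:  (p0=2, p1=2, p2=5, p3=3, p4=2, p5=1, p6=8, p7=3) → (p0=2, p1=2, p2=2, p3=3, p4=4, p5=1, p6=8, p7=4)
step 5: fire T4:  (p0=2, p1=2, p2=2, p3=3, p4=4, p5=1, p6=8, p7=4) → (p0=2, p1=5, p2=2, p3=1, p4=4, p5=4, p6=8, p7=2)
step 6: fire T3:  (p0=2, p1=5, p2=2, p3=1, p4=4, p5=4, p6=8, p7=2) → (p0=0, p1=5, p2=2, p3=1, p4=4, p5=3, p6=9, p7=2)
step 7: fire T1:  (p0=0, p1=5, p2=2, p3=1, p4=4, p5=3, p6=9, p7=2) → (p0=0, p1=5, p2=5, p3=2, p4=4, p5=3, p6=12, p7=2)
step 8: fire T0:  (p0=0, p1=5, p2=5, p3=2, p4=4, p5=3, p6=12, p7=2) → (p0=0, p1=5, p2=2, p3=2, p4=6, p5=3, p6=12, p7=3)

(p0=0, p1=5, p2=2, p3=2, p4=6, p5=3, p6=12, p7=3)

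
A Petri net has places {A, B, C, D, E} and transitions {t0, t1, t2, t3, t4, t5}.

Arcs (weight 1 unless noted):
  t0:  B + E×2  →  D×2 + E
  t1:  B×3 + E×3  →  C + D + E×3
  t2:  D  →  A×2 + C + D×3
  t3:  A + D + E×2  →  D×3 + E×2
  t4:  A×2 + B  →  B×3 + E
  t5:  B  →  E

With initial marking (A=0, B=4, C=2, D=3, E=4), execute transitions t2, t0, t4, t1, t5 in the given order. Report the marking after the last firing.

step 1: fire t2:  (A=0, B=4, C=2, D=3, E=4) → (A=2, B=4, C=3, D=5, E=4)
step 2: fire t0:  (A=2, B=4, C=3, D=5, E=4) → (A=2, B=3, C=3, D=7, E=3)
step 3: fire t4:  (A=2, B=3, C=3, D=7, E=3) → (A=0, B=5, C=3, D=7, E=4)
step 4: fire t1:  (A=0, B=5, C=3, D=7, E=4) → (A=0, B=2, C=4, D=8, E=4)
step 5: fire t5:  (A=0, B=2, C=4, D=8, E=4) → (A=0, B=1, C=4, D=8, E=5)

(A=0, B=1, C=4, D=8, E=5)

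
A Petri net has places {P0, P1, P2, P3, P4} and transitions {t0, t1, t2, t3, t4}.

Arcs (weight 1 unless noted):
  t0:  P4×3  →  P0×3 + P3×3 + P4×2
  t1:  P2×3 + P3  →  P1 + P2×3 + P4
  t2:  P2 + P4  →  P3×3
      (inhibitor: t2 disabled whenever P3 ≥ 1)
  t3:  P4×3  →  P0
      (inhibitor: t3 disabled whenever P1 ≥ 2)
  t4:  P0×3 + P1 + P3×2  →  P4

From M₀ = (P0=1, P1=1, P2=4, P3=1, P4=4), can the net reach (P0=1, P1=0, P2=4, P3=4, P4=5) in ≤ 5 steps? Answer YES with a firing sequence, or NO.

NO — not reachable within 5 firings

depth 0: 1 marking
depth 1: 4 markings reached so far
depth 2: 10 markings reached so far
depth 3: 19 markings reached so far
depth 4: 33 markings reached so far
depth 5: 49 markings reached so far
target is not among the 49 markings reachable within 5 steps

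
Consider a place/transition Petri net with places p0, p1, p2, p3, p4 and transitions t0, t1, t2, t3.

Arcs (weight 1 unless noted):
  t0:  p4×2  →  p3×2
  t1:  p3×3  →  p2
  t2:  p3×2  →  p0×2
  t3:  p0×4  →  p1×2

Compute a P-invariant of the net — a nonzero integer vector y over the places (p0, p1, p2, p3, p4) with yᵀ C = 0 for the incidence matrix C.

y = (p0:1, p1:2, p2:3, p3:1, p4:1)

Incidence matrix C (rows=places, cols=transitions):
       t0   t1   t2   t3
   p0   0    0    2   -4
   p1   0    0    0    2
   p2   0    1    0    0
   p3   2   -3   -2    0
   p4  -2    0    0    0

Candidate y = [1, 2, 3, 1, 1]; check y·C column-wise:
  col t0: 1·0 + 2·0 + 3·0 + 1·2 + 1·-2 = 0
  col t1: 1·0 + 2·0 + 3·1 + 1·-3 + 1·0 = 0
  col t2: 1·2 + 2·0 + 3·0 + 1·-2 + 1·0 = 0
  col t3: 1·-4 + 2·2 + 3·0 + 1·0 + 1·0 = 0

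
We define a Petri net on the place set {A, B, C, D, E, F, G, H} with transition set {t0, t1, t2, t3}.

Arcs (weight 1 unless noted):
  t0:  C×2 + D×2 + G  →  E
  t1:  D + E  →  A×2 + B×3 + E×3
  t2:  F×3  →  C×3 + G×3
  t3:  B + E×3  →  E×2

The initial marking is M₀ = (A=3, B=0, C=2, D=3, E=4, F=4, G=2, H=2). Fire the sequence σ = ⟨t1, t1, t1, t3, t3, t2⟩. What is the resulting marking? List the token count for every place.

(A=9, B=7, C=5, D=0, E=8, F=1, G=5, H=2)

step 1: fire t1:  (A=3, B=0, C=2, D=3, E=4, F=4, G=2, H=2) → (A=5, B=3, C=2, D=2, E=6, F=4, G=2, H=2)
step 2: fire t1:  (A=5, B=3, C=2, D=2, E=6, F=4, G=2, H=2) → (A=7, B=6, C=2, D=1, E=8, F=4, G=2, H=2)
step 3: fire t1:  (A=7, B=6, C=2, D=1, E=8, F=4, G=2, H=2) → (A=9, B=9, C=2, D=0, E=10, F=4, G=2, H=2)
step 4: fire t3:  (A=9, B=9, C=2, D=0, E=10, F=4, G=2, H=2) → (A=9, B=8, C=2, D=0, E=9, F=4, G=2, H=2)
step 5: fire t3:  (A=9, B=8, C=2, D=0, E=9, F=4, G=2, H=2) → (A=9, B=7, C=2, D=0, E=8, F=4, G=2, H=2)
step 6: fire t2:  (A=9, B=7, C=2, D=0, E=8, F=4, G=2, H=2) → (A=9, B=7, C=5, D=0, E=8, F=1, G=5, H=2)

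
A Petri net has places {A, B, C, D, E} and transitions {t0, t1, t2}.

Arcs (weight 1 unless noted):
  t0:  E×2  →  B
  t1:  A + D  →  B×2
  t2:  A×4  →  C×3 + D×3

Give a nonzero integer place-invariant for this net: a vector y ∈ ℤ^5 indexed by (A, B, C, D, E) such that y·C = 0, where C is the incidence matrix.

y = (A:3, B:0, C:7, D:-3, E:0)

Incidence matrix C (rows=places, cols=transitions):
       t0   t1   t2
    A   0   -1   -4
    B   1    2    0
    C   0    0    3
    D   0   -1    3
    E  -2    0    0

Candidate y = [3, 0, 7, -3, 0]; check y·C column-wise:
  col t0: 3·0 + 0·1 + 7·0 + -3·0 + 0·-2 = 0
  col t1: 3·-1 + 0·2 + 7·0 + -3·-1 = 0
  col t2: 3·-4 + 7·3 + -3·3 = 0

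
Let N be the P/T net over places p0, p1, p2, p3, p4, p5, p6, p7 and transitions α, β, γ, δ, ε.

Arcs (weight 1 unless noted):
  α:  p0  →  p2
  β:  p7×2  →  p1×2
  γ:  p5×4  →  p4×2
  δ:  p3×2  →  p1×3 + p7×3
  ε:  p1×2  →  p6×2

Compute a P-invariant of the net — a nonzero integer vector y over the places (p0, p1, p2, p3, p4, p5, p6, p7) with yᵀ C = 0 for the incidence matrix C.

y = (p0:1, p1:0, p2:1, p3:0, p4:0, p5:0, p6:0, p7:0)

Incidence matrix C (rows=places, cols=transitions):
        α    β    γ    δ    ε
   p0  -1    0    0    0    0
   p1   0    2    0    3   -2
   p2   1    0    0    0    0
   p3   0    0    0   -2    0
   p4   0    0    2    0    0
   p5   0    0   -4    0    0
   p6   0    0    0    0    2
   p7   0   -2    0    3    0

Candidate y = [1, 0, 1, 0, 0, 0, 0, 0]; check y·C column-wise:
  col α: 1·-1 + 1·1 = 0
  col β: 1·0 + 0·2 + 1·0 + 0·-2 = 0
  col γ: 1·0 + 1·0 + 0·2 + 0·-4 = 0
  col δ: 1·0 + 0·3 + 1·0 + 0·-2 + 0·3 = 0
  col ε: 1·0 + 0·-2 + 1·0 + 0·2 = 0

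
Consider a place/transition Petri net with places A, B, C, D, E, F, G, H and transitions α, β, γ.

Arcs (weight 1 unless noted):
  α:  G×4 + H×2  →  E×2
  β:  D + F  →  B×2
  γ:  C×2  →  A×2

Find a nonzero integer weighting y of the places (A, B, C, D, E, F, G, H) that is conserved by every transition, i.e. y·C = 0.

y = (A:1, B:0, C:1, D:0, E:0, F:0, G:0, H:0)

Incidence matrix C (rows=places, cols=transitions):
        α    β    γ
    A   0    0    2
    B   0    2    0
    C   0    0   -2
    D   0   -1    0
    E   2    0    0
    F   0   -1    0
    G  -4    0    0
    H  -2    0    0

Candidate y = [1, 0, 1, 0, 0, 0, 0, 0]; check y·C column-wise:
  col α: 1·0 + 1·0 + 0·2 + 0·-4 + 0·-2 = 0
  col β: 1·0 + 0·2 + 1·0 + 0·-1 + 0·-1 = 0
  col γ: 1·2 + 1·-2 = 0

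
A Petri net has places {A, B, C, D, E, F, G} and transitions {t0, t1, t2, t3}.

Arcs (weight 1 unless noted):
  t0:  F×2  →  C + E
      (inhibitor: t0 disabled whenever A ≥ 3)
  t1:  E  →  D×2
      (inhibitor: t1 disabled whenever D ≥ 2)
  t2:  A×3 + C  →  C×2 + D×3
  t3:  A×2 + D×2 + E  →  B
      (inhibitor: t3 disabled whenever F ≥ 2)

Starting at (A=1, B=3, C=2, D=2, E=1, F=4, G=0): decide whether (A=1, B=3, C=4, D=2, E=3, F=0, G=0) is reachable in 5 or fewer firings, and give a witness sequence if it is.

step 1: fire t0:  (A=1, B=3, C=2, D=2, E=1, F=4, G=0) → (A=1, B=3, C=3, D=2, E=2, F=2, G=0)
step 2: fire t0:  (A=1, B=3, C=3, D=2, E=2, F=2, G=0) → (A=1, B=3, C=4, D=2, E=3, F=0, G=0)

YES — reachable via ⟨t0, t0⟩ (2 firings)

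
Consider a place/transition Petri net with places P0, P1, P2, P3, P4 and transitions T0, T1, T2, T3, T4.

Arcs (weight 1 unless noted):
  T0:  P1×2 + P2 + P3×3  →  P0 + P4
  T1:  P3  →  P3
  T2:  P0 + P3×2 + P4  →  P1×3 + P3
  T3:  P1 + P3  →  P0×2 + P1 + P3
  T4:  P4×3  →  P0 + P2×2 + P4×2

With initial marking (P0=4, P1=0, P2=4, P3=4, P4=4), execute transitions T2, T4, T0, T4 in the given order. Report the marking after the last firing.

(P0=6, P1=1, P2=7, P3=0, P4=2)

step 1: fire T2:  (P0=4, P1=0, P2=4, P3=4, P4=4) → (P0=3, P1=3, P2=4, P3=3, P4=3)
step 2: fire T4:  (P0=3, P1=3, P2=4, P3=3, P4=3) → (P0=4, P1=3, P2=6, P3=3, P4=2)
step 3: fire T0:  (P0=4, P1=3, P2=6, P3=3, P4=2) → (P0=5, P1=1, P2=5, P3=0, P4=3)
step 4: fire T4:  (P0=5, P1=1, P2=5, P3=0, P4=3) → (P0=6, P1=1, P2=7, P3=0, P4=2)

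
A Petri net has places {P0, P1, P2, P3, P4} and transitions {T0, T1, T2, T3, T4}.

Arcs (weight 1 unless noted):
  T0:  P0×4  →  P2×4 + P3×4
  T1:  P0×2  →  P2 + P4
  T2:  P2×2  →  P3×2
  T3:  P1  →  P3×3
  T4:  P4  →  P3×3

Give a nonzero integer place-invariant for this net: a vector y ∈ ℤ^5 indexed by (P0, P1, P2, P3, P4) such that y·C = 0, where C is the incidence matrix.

y = (P0:2, P1:3, P2:1, P3:1, P4:3)

Incidence matrix C (rows=places, cols=transitions):
       T0   T1   T2   T3   T4
   P0  -4   -2    0    0    0
   P1   0    0    0   -1    0
   P2   4    1   -2    0    0
   P3   4    0    2    3    3
   P4   0    1    0    0   -1

Candidate y = [2, 3, 1, 1, 3]; check y·C column-wise:
  col T0: 2·-4 + 3·0 + 1·4 + 1·4 + 3·0 = 0
  col T1: 2·-2 + 3·0 + 1·1 + 1·0 + 3·1 = 0
  col T2: 2·0 + 3·0 + 1·-2 + 1·2 + 3·0 = 0
  col T3: 2·0 + 3·-1 + 1·0 + 1·3 + 3·0 = 0
  col T4: 2·0 + 3·0 + 1·0 + 1·3 + 3·-1 = 0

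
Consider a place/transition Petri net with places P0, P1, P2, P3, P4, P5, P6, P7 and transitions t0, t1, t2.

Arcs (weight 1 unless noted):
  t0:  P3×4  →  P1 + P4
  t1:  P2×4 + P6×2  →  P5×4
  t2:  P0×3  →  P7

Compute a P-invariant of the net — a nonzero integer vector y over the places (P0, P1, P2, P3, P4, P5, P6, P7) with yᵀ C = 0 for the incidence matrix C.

y = (P0:0, P1:4, P2:0, P3:1, P4:0, P5:0, P6:0, P7:0)

Incidence matrix C (rows=places, cols=transitions):
       t0   t1   t2
   P0   0    0   -3
   P1   1    0    0
   P2   0   -4    0
   P3  -4    0    0
   P4   1    0    0
   P5   0    4    0
   P6   0   -2    0
   P7   0    0    1

Candidate y = [0, 4, 0, 1, 0, 0, 0, 0]; check y·C column-wise:
  col t0: 4·1 + 1·-4 + 0·1 = 0
  col t1: 4·0 + 0·-4 + 1·0 + 0·4 + 0·-2 = 0
  col t2: 0·-3 + 4·0 + 1·0 + 0·1 = 0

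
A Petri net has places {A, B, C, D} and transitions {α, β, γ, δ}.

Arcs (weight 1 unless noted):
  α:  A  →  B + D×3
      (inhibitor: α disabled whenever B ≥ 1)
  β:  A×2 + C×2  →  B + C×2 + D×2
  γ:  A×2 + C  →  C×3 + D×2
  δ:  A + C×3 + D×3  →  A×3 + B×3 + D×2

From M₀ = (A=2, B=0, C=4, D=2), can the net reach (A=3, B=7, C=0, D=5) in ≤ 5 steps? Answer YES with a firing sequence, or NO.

YES — reachable via ⟨α, δ, γ, δ⟩ (4 firings)

step 1: fire α:  (A=2, B=0, C=4, D=2) → (A=1, B=1, C=4, D=5)
step 2: fire δ:  (A=1, B=1, C=4, D=5) → (A=3, B=4, C=1, D=4)
step 3: fire γ:  (A=3, B=4, C=1, D=4) → (A=1, B=4, C=3, D=6)
step 4: fire δ:  (A=1, B=4, C=3, D=6) → (A=3, B=7, C=0, D=5)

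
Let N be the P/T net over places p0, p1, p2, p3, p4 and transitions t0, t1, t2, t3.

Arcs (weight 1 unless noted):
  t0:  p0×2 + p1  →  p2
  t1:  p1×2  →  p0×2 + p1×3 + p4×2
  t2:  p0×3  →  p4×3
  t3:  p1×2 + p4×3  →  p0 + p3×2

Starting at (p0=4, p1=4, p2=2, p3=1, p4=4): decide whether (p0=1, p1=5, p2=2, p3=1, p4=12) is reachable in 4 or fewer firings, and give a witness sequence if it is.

depth 0: 1 marking
depth 1: 5 markings reached so far
depth 2: 12 markings reached so far
depth 3: 25 markings reached so far
depth 4: 42 markings reached so far
target is not among the 42 markings reachable within 4 steps

NO — not reachable within 4 firings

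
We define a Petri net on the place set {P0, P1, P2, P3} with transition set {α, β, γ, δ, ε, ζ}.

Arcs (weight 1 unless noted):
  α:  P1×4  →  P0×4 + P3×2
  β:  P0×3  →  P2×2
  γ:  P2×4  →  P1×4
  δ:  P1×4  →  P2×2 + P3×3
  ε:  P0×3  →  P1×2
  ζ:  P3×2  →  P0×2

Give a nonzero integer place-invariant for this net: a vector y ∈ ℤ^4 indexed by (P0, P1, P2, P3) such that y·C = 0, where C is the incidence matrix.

Incidence matrix C (rows=places, cols=transitions):
        α    β    γ    δ    ε    ζ
   P0   4   -3    0    0   -3    2
   P1  -4    0    4   -4    2    0
   P2   0    2   -4    2    0    0
   P3   2    0    0    3    0   -2

Candidate y = [2, 3, 3, 2]; check y·C column-wise:
  col α: 2·4 + 3·-4 + 3·0 + 2·2 = 0
  col β: 2·-3 + 3·0 + 3·2 + 2·0 = 0
  col γ: 2·0 + 3·4 + 3·-4 + 2·0 = 0
  col δ: 2·0 + 3·-4 + 3·2 + 2·3 = 0
  col ε: 2·-3 + 3·2 + 3·0 + 2·0 = 0
  col ζ: 2·2 + 3·0 + 3·0 + 2·-2 = 0

y = (P0:2, P1:3, P2:3, P3:2)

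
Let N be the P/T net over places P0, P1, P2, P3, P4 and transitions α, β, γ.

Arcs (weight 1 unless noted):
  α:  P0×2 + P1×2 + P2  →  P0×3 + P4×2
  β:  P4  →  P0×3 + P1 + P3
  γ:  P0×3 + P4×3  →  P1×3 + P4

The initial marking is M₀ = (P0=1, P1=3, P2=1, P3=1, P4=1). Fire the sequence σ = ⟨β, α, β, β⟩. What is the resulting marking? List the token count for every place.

step 1: fire β:  (P0=1, P1=3, P2=1, P3=1, P4=1) → (P0=4, P1=4, P2=1, P3=2, P4=0)
step 2: fire α:  (P0=4, P1=4, P2=1, P3=2, P4=0) → (P0=5, P1=2, P2=0, P3=2, P4=2)
step 3: fire β:  (P0=5, P1=2, P2=0, P3=2, P4=2) → (P0=8, P1=3, P2=0, P3=3, P4=1)
step 4: fire β:  (P0=8, P1=3, P2=0, P3=3, P4=1) → (P0=11, P1=4, P2=0, P3=4, P4=0)

(P0=11, P1=4, P2=0, P3=4, P4=0)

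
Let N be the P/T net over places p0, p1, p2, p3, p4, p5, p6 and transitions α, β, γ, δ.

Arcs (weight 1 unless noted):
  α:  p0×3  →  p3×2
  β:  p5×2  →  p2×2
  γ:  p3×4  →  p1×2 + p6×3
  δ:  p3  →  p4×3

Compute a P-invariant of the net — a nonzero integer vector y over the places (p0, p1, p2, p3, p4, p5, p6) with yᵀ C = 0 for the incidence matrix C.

y = (p0:2, p1:6, p2:0, p3:3, p4:1, p5:0, p6:0)

Incidence matrix C (rows=places, cols=transitions):
        α    β    γ    δ
   p0  -3    0    0    0
   p1   0    0    2    0
   p2   0    2    0    0
   p3   2    0   -4   -1
   p4   0    0    0    3
   p5   0   -2    0    0
   p6   0    0    3    0

Candidate y = [2, 6, 0, 3, 1, 0, 0]; check y·C column-wise:
  col α: 2·-3 + 6·0 + 3·2 + 1·0 = 0
  col β: 2·0 + 6·0 + 0·2 + 3·0 + 1·0 + 0·-2 = 0
  col γ: 2·0 + 6·2 + 3·-4 + 1·0 + 0·3 = 0
  col δ: 2·0 + 6·0 + 3·-1 + 1·3 = 0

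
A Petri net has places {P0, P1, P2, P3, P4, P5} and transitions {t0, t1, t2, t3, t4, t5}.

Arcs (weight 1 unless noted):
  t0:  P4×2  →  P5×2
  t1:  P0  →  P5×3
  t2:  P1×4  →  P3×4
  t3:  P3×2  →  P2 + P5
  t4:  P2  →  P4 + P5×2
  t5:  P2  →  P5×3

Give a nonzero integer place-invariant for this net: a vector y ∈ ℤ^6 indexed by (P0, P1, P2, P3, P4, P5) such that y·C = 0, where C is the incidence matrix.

y = (P0:3, P1:2, P2:3, P3:2, P4:1, P5:1)

Incidence matrix C (rows=places, cols=transitions):
       t0   t1   t2   t3   t4   t5
   P0   0   -1    0    0    0    0
   P1   0    0   -4    0    0    0
   P2   0    0    0    1   -1   -1
   P3   0    0    4   -2    0    0
   P4  -2    0    0    0    1    0
   P5   2    3    0    1    2    3

Candidate y = [3, 2, 3, 2, 1, 1]; check y·C column-wise:
  col t0: 3·0 + 2·0 + 3·0 + 2·0 + 1·-2 + 1·2 = 0
  col t1: 3·-1 + 2·0 + 3·0 + 2·0 + 1·0 + 1·3 = 0
  col t2: 3·0 + 2·-4 + 3·0 + 2·4 + 1·0 + 1·0 = 0
  col t3: 3·0 + 2·0 + 3·1 + 2·-2 + 1·0 + 1·1 = 0
  col t4: 3·0 + 2·0 + 3·-1 + 2·0 + 1·1 + 1·2 = 0
  col t5: 3·0 + 2·0 + 3·-1 + 2·0 + 1·0 + 1·3 = 0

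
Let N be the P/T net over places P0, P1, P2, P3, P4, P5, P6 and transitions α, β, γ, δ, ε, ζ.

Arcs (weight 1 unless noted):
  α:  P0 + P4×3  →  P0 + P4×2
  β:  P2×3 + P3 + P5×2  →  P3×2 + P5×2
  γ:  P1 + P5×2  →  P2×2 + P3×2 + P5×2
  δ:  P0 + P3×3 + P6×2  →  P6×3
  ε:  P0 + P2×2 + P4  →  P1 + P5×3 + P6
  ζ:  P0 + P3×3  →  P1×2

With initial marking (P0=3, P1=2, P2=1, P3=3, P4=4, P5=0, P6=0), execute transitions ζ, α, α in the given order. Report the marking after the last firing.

(P0=2, P1=4, P2=1, P3=0, P4=2, P5=0, P6=0)

step 1: fire ζ:  (P0=3, P1=2, P2=1, P3=3, P4=4, P5=0, P6=0) → (P0=2, P1=4, P2=1, P3=0, P4=4, P5=0, P6=0)
step 2: fire α:  (P0=2, P1=4, P2=1, P3=0, P4=4, P5=0, P6=0) → (P0=2, P1=4, P2=1, P3=0, P4=3, P5=0, P6=0)
step 3: fire α:  (P0=2, P1=4, P2=1, P3=0, P4=3, P5=0, P6=0) → (P0=2, P1=4, P2=1, P3=0, P4=2, P5=0, P6=0)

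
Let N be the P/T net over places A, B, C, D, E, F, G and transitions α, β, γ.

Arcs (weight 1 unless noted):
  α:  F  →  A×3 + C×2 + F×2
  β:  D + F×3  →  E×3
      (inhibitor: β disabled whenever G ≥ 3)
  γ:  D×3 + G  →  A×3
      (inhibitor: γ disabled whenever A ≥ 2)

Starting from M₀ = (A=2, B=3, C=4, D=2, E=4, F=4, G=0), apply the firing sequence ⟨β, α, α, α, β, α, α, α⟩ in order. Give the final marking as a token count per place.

step 1: fire β:  (A=2, B=3, C=4, D=2, E=4, F=4, G=0) → (A=2, B=3, C=4, D=1, E=7, F=1, G=0)
step 2: fire α:  (A=2, B=3, C=4, D=1, E=7, F=1, G=0) → (A=5, B=3, C=6, D=1, E=7, F=2, G=0)
step 3: fire α:  (A=5, B=3, C=6, D=1, E=7, F=2, G=0) → (A=8, B=3, C=8, D=1, E=7, F=3, G=0)
step 4: fire α:  (A=8, B=3, C=8, D=1, E=7, F=3, G=0) → (A=11, B=3, C=10, D=1, E=7, F=4, G=0)
step 5: fire β:  (A=11, B=3, C=10, D=1, E=7, F=4, G=0) → (A=11, B=3, C=10, D=0, E=10, F=1, G=0)
step 6: fire α:  (A=11, B=3, C=10, D=0, E=10, F=1, G=0) → (A=14, B=3, C=12, D=0, E=10, F=2, G=0)
step 7: fire α:  (A=14, B=3, C=12, D=0, E=10, F=2, G=0) → (A=17, B=3, C=14, D=0, E=10, F=3, G=0)
step 8: fire α:  (A=17, B=3, C=14, D=0, E=10, F=3, G=0) → (A=20, B=3, C=16, D=0, E=10, F=4, G=0)

(A=20, B=3, C=16, D=0, E=10, F=4, G=0)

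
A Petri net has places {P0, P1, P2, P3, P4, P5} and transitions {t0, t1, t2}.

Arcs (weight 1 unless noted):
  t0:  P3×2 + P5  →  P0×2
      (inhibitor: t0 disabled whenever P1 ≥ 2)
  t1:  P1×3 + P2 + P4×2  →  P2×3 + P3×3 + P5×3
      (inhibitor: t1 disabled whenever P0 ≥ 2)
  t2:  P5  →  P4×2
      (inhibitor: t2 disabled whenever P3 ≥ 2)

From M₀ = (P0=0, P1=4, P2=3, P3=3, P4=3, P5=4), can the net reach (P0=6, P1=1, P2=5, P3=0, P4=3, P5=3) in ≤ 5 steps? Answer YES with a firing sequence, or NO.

YES — reachable via ⟨t1, t0, t0, t0, t2⟩ (5 firings)

step 1: fire t1:  (P0=0, P1=4, P2=3, P3=3, P4=3, P5=4) → (P0=0, P1=1, P2=5, P3=6, P4=1, P5=7)
step 2: fire t0:  (P0=0, P1=1, P2=5, P3=6, P4=1, P5=7) → (P0=2, P1=1, P2=5, P3=4, P4=1, P5=6)
step 3: fire t0:  (P0=2, P1=1, P2=5, P3=4, P4=1, P5=6) → (P0=4, P1=1, P2=5, P3=2, P4=1, P5=5)
step 4: fire t0:  (P0=4, P1=1, P2=5, P3=2, P4=1, P5=5) → (P0=6, P1=1, P2=5, P3=0, P4=1, P5=4)
step 5: fire t2:  (P0=6, P1=1, P2=5, P3=0, P4=1, P5=4) → (P0=6, P1=1, P2=5, P3=0, P4=3, P5=3)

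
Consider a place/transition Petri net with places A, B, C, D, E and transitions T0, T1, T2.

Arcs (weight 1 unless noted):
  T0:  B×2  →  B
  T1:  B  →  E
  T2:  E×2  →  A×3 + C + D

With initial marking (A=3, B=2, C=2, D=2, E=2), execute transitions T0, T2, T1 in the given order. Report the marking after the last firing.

(A=6, B=0, C=3, D=3, E=1)

step 1: fire T0:  (A=3, B=2, C=2, D=2, E=2) → (A=3, B=1, C=2, D=2, E=2)
step 2: fire T2:  (A=3, B=1, C=2, D=2, E=2) → (A=6, B=1, C=3, D=3, E=0)
step 3: fire T1:  (A=6, B=1, C=3, D=3, E=0) → (A=6, B=0, C=3, D=3, E=1)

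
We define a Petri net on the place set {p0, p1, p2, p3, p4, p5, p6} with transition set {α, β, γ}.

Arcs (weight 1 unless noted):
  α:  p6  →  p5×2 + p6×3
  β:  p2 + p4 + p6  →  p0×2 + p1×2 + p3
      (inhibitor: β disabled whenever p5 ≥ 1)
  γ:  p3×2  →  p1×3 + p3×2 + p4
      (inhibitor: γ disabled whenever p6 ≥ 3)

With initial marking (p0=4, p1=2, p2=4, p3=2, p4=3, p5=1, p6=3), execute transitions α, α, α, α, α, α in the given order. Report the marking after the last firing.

(p0=4, p1=2, p2=4, p3=2, p4=3, p5=13, p6=15)

step 1: fire α:  (p0=4, p1=2, p2=4, p3=2, p4=3, p5=1, p6=3) → (p0=4, p1=2, p2=4, p3=2, p4=3, p5=3, p6=5)
step 2: fire α:  (p0=4, p1=2, p2=4, p3=2, p4=3, p5=3, p6=5) → (p0=4, p1=2, p2=4, p3=2, p4=3, p5=5, p6=7)
step 3: fire α:  (p0=4, p1=2, p2=4, p3=2, p4=3, p5=5, p6=7) → (p0=4, p1=2, p2=4, p3=2, p4=3, p5=7, p6=9)
step 4: fire α:  (p0=4, p1=2, p2=4, p3=2, p4=3, p5=7, p6=9) → (p0=4, p1=2, p2=4, p3=2, p4=3, p5=9, p6=11)
step 5: fire α:  (p0=4, p1=2, p2=4, p3=2, p4=3, p5=9, p6=11) → (p0=4, p1=2, p2=4, p3=2, p4=3, p5=11, p6=13)
step 6: fire α:  (p0=4, p1=2, p2=4, p3=2, p4=3, p5=11, p6=13) → (p0=4, p1=2, p2=4, p3=2, p4=3, p5=13, p6=15)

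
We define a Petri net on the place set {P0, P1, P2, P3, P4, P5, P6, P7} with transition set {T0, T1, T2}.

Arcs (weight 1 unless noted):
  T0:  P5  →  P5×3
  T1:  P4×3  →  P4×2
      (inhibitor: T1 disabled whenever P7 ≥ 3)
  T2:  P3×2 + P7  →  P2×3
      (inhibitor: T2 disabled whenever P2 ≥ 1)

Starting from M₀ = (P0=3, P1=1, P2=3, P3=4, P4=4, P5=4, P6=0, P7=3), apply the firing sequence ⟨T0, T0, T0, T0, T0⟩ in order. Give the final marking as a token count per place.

(P0=3, P1=1, P2=3, P3=4, P4=4, P5=14, P6=0, P7=3)

step 1: fire T0:  (P0=3, P1=1, P2=3, P3=4, P4=4, P5=4, P6=0, P7=3) → (P0=3, P1=1, P2=3, P3=4, P4=4, P5=6, P6=0, P7=3)
step 2: fire T0:  (P0=3, P1=1, P2=3, P3=4, P4=4, P5=6, P6=0, P7=3) → (P0=3, P1=1, P2=3, P3=4, P4=4, P5=8, P6=0, P7=3)
step 3: fire T0:  (P0=3, P1=1, P2=3, P3=4, P4=4, P5=8, P6=0, P7=3) → (P0=3, P1=1, P2=3, P3=4, P4=4, P5=10, P6=0, P7=3)
step 4: fire T0:  (P0=3, P1=1, P2=3, P3=4, P4=4, P5=10, P6=0, P7=3) → (P0=3, P1=1, P2=3, P3=4, P4=4, P5=12, P6=0, P7=3)
step 5: fire T0:  (P0=3, P1=1, P2=3, P3=4, P4=4, P5=12, P6=0, P7=3) → (P0=3, P1=1, P2=3, P3=4, P4=4, P5=14, P6=0, P7=3)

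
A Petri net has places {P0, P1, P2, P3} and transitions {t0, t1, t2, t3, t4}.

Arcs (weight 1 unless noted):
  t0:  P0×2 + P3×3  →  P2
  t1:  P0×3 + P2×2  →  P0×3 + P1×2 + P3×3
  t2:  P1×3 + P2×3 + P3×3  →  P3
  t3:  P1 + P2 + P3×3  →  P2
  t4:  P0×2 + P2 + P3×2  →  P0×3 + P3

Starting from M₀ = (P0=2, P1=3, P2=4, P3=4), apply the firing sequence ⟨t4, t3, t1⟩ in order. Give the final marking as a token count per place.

step 1: fire t4:  (P0=2, P1=3, P2=4, P3=4) → (P0=3, P1=3, P2=3, P3=3)
step 2: fire t3:  (P0=3, P1=3, P2=3, P3=3) → (P0=3, P1=2, P2=3, P3=0)
step 3: fire t1:  (P0=3, P1=2, P2=3, P3=0) → (P0=3, P1=4, P2=1, P3=3)

(P0=3, P1=4, P2=1, P3=3)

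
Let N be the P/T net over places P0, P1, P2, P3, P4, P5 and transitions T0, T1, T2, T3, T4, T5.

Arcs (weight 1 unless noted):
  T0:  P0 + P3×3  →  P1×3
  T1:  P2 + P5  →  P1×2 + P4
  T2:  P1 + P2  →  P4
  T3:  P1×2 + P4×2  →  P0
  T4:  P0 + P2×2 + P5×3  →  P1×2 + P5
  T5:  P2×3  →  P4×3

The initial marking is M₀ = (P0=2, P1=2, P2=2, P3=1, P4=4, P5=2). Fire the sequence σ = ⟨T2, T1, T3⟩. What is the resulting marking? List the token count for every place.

(P0=3, P1=1, P2=0, P3=1, P4=4, P5=1)

step 1: fire T2:  (P0=2, P1=2, P2=2, P3=1, P4=4, P5=2) → (P0=2, P1=1, P2=1, P3=1, P4=5, P5=2)
step 2: fire T1:  (P0=2, P1=1, P2=1, P3=1, P4=5, P5=2) → (P0=2, P1=3, P2=0, P3=1, P4=6, P5=1)
step 3: fire T3:  (P0=2, P1=3, P2=0, P3=1, P4=6, P5=1) → (P0=3, P1=1, P2=0, P3=1, P4=4, P5=1)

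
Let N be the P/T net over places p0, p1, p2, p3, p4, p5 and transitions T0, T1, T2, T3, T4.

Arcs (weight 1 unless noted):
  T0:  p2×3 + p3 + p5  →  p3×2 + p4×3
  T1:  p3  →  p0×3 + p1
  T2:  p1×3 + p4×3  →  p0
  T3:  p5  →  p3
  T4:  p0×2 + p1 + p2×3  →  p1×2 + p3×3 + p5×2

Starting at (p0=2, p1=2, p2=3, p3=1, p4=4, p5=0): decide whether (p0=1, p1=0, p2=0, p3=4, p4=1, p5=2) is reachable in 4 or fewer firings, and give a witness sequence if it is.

YES — reachable via ⟨T4, T2⟩ (2 firings)

step 1: fire T4:  (p0=2, p1=2, p2=3, p3=1, p4=4, p5=0) → (p0=0, p1=3, p2=0, p3=4, p4=4, p5=2)
step 2: fire T2:  (p0=0, p1=3, p2=0, p3=4, p4=4, p5=2) → (p0=1, p1=0, p2=0, p3=4, p4=1, p5=2)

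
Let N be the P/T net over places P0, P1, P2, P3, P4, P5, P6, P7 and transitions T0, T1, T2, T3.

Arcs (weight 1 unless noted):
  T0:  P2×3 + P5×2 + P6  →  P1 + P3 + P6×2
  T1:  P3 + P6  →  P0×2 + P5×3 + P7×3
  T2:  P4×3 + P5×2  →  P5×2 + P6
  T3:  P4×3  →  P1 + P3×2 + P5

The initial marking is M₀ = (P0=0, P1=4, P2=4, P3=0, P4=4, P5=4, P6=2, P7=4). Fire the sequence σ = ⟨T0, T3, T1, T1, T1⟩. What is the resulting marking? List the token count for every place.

step 1: fire T0:  (P0=0, P1=4, P2=4, P3=0, P4=4, P5=4, P6=2, P7=4) → (P0=0, P1=5, P2=1, P3=1, P4=4, P5=2, P6=3, P7=4)
step 2: fire T3:  (P0=0, P1=5, P2=1, P3=1, P4=4, P5=2, P6=3, P7=4) → (P0=0, P1=6, P2=1, P3=3, P4=1, P5=3, P6=3, P7=4)
step 3: fire T1:  (P0=0, P1=6, P2=1, P3=3, P4=1, P5=3, P6=3, P7=4) → (P0=2, P1=6, P2=1, P3=2, P4=1, P5=6, P6=2, P7=7)
step 4: fire T1:  (P0=2, P1=6, P2=1, P3=2, P4=1, P5=6, P6=2, P7=7) → (P0=4, P1=6, P2=1, P3=1, P4=1, P5=9, P6=1, P7=10)
step 5: fire T1:  (P0=4, P1=6, P2=1, P3=1, P4=1, P5=9, P6=1, P7=10) → (P0=6, P1=6, P2=1, P3=0, P4=1, P5=12, P6=0, P7=13)

(P0=6, P1=6, P2=1, P3=0, P4=1, P5=12, P6=0, P7=13)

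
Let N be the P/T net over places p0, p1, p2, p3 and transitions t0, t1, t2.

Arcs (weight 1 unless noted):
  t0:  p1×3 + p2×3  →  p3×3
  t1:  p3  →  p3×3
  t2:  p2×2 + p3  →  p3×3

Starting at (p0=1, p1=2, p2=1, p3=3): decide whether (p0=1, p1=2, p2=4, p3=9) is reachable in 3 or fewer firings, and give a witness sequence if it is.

NO — not reachable within 3 firings

depth 0: 1 marking
depth 1: 2 markings reached so far
depth 2: 3 markings reached so far
depth 3: 4 markings reached so far
target is not among the 4 markings reachable within 3 steps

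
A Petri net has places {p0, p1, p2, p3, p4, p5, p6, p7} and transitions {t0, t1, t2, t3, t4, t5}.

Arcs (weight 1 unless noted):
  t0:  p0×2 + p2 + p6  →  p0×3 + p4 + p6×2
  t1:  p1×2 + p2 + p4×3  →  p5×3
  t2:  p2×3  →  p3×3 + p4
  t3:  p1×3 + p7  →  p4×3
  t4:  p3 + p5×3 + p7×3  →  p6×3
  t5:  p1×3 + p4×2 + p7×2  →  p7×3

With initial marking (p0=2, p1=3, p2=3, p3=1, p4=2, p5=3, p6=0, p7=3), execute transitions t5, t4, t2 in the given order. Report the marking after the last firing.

(p0=2, p1=0, p2=0, p3=3, p4=1, p5=0, p6=3, p7=1)

step 1: fire t5:  (p0=2, p1=3, p2=3, p3=1, p4=2, p5=3, p6=0, p7=3) → (p0=2, p1=0, p2=3, p3=1, p4=0, p5=3, p6=0, p7=4)
step 2: fire t4:  (p0=2, p1=0, p2=3, p3=1, p4=0, p5=3, p6=0, p7=4) → (p0=2, p1=0, p2=3, p3=0, p4=0, p5=0, p6=3, p7=1)
step 3: fire t2:  (p0=2, p1=0, p2=3, p3=0, p4=0, p5=0, p6=3, p7=1) → (p0=2, p1=0, p2=0, p3=3, p4=1, p5=0, p6=3, p7=1)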